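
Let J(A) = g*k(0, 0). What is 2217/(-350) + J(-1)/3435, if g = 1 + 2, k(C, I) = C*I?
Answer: -2217/350 ≈ -6.3343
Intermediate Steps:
g = 3
J(A) = 0 (J(A) = 3*(0*0) = 3*0 = 0)
2217/(-350) + J(-1)/3435 = 2217/(-350) + 0/3435 = 2217*(-1/350) + 0*(1/3435) = -2217/350 + 0 = -2217/350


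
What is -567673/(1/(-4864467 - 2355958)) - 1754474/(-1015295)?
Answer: 4161532083736831849/1015295 ≈ 4.0988e+12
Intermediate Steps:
-567673/(1/(-4864467 - 2355958)) - 1754474/(-1015295) = -567673/(1/(-7220425)) - 1754474*(-1/1015295) = -567673/(-1/7220425) + 1754474/1015295 = -567673*(-7220425) + 1754474/1015295 = 4098840321025 + 1754474/1015295 = 4161532083736831849/1015295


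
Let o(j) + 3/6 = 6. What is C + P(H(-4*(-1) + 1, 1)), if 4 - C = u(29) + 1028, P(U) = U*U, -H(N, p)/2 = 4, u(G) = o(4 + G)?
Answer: -1931/2 ≈ -965.50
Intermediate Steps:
o(j) = 11/2 (o(j) = -½ + 6 = 11/2)
u(G) = 11/2
H(N, p) = -8 (H(N, p) = -2*4 = -8)
P(U) = U²
C = -2059/2 (C = 4 - (11/2 + 1028) = 4 - 1*2067/2 = 4 - 2067/2 = -2059/2 ≈ -1029.5)
C + P(H(-4*(-1) + 1, 1)) = -2059/2 + (-8)² = -2059/2 + 64 = -1931/2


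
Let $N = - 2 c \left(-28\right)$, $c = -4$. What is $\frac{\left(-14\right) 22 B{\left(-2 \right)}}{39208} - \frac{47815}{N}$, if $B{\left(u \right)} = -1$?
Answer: $\frac{234349939}{1097824} \approx 213.47$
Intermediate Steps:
$N = -224$ ($N = \left(-2\right) \left(-4\right) \left(-28\right) = 8 \left(-28\right) = -224$)
$\frac{\left(-14\right) 22 B{\left(-2 \right)}}{39208} - \frac{47815}{N} = \frac{\left(-14\right) 22 \left(-1\right)}{39208} - \frac{47815}{-224} = \left(-308\right) \left(-1\right) \frac{1}{39208} - - \frac{47815}{224} = 308 \cdot \frac{1}{39208} + \frac{47815}{224} = \frac{77}{9802} + \frac{47815}{224} = \frac{234349939}{1097824}$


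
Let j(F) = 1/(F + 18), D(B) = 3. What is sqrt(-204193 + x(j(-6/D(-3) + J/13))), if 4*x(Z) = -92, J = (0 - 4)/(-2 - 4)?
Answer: 2*I*sqrt(51054) ≈ 451.9*I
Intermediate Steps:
J = 2/3 (J = -4/(-6) = -4*(-1/6) = 2/3 ≈ 0.66667)
j(F) = 1/(18 + F)
x(Z) = -23 (x(Z) = (1/4)*(-92) = -23)
sqrt(-204193 + x(j(-6/D(-3) + J/13))) = sqrt(-204193 - 23) = sqrt(-204216) = 2*I*sqrt(51054)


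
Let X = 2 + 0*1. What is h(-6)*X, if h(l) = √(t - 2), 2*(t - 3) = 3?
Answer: √10 ≈ 3.1623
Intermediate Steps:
t = 9/2 (t = 3 + (½)*3 = 3 + 3/2 = 9/2 ≈ 4.5000)
X = 2 (X = 2 + 0 = 2)
h(l) = √10/2 (h(l) = √(9/2 - 2) = √(5/2) = √10/2)
h(-6)*X = (√10/2)*2 = √10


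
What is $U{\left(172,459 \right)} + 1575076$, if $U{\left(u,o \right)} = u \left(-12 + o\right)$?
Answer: $1651960$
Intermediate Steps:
$U{\left(172,459 \right)} + 1575076 = 172 \left(-12 + 459\right) + 1575076 = 172 \cdot 447 + 1575076 = 76884 + 1575076 = 1651960$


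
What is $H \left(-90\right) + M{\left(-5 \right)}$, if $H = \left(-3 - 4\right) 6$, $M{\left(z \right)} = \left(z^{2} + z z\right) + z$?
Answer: $3825$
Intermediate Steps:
$M{\left(z \right)} = z + 2 z^{2}$ ($M{\left(z \right)} = \left(z^{2} + z^{2}\right) + z = 2 z^{2} + z = z + 2 z^{2}$)
$H = -42$ ($H = \left(-7\right) 6 = -42$)
$H \left(-90\right) + M{\left(-5 \right)} = \left(-42\right) \left(-90\right) - 5 \left(1 + 2 \left(-5\right)\right) = 3780 - 5 \left(1 - 10\right) = 3780 - -45 = 3780 + 45 = 3825$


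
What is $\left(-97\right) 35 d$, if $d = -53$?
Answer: $179935$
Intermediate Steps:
$\left(-97\right) 35 d = \left(-97\right) 35 \left(-53\right) = \left(-3395\right) \left(-53\right) = 179935$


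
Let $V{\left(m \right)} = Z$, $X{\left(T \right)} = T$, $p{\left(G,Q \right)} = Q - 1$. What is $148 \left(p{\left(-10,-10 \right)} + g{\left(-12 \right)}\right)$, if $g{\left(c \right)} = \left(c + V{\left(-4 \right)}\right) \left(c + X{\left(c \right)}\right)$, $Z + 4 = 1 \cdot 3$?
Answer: $44548$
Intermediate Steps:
$Z = -1$ ($Z = -4 + 1 \cdot 3 = -4 + 3 = -1$)
$p{\left(G,Q \right)} = -1 + Q$
$V{\left(m \right)} = -1$
$g{\left(c \right)} = 2 c \left(-1 + c\right)$ ($g{\left(c \right)} = \left(c - 1\right) \left(c + c\right) = \left(-1 + c\right) 2 c = 2 c \left(-1 + c\right)$)
$148 \left(p{\left(-10,-10 \right)} + g{\left(-12 \right)}\right) = 148 \left(\left(-1 - 10\right) + 2 \left(-12\right) \left(-1 - 12\right)\right) = 148 \left(-11 + 2 \left(-12\right) \left(-13\right)\right) = 148 \left(-11 + 312\right) = 148 \cdot 301 = 44548$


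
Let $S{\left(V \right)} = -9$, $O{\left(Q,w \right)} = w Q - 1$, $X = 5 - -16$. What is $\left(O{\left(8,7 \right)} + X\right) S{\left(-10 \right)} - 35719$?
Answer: $-36403$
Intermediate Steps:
$X = 21$ ($X = 5 + 16 = 21$)
$O{\left(Q,w \right)} = -1 + Q w$ ($O{\left(Q,w \right)} = Q w - 1 = -1 + Q w$)
$\left(O{\left(8,7 \right)} + X\right) S{\left(-10 \right)} - 35719 = \left(\left(-1 + 8 \cdot 7\right) + 21\right) \left(-9\right) - 35719 = \left(\left(-1 + 56\right) + 21\right) \left(-9\right) - 35719 = \left(55 + 21\right) \left(-9\right) - 35719 = 76 \left(-9\right) - 35719 = -684 - 35719 = -36403$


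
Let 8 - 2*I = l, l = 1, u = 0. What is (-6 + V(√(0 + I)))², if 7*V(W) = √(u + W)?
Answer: (84 - 2^(¾)*7^(¼))²/196 ≈ 33.693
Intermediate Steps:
I = 7/2 (I = 4 - ½*1 = 4 - ½ = 7/2 ≈ 3.5000)
V(W) = √W/7 (V(W) = √(0 + W)/7 = √W/7)
(-6 + V(√(0 + I)))² = (-6 + √(√(0 + 7/2))/7)² = (-6 + √(√(7/2))/7)² = (-6 + √(√14/2)/7)² = (-6 + (2^(¾)*7^(¼)/2)/7)² = (-6 + 2^(¾)*7^(¼)/14)²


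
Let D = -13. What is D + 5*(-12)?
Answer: -73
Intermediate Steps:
D + 5*(-12) = -13 + 5*(-12) = -13 - 60 = -73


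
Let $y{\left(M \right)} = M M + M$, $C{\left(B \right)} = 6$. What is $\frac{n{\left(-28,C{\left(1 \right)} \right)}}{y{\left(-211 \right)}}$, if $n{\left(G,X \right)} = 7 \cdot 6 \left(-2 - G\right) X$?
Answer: $\frac{156}{1055} \approx 0.14787$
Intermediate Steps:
$n{\left(G,X \right)} = X \left(-84 - 42 G\right)$ ($n{\left(G,X \right)} = 42 \left(-2 - G\right) X = \left(-84 - 42 G\right) X = X \left(-84 - 42 G\right)$)
$y{\left(M \right)} = M + M^{2}$ ($y{\left(M \right)} = M^{2} + M = M + M^{2}$)
$\frac{n{\left(-28,C{\left(1 \right)} \right)}}{y{\left(-211 \right)}} = \frac{\left(-42\right) 6 \left(2 - 28\right)}{\left(-211\right) \left(1 - 211\right)} = \frac{\left(-42\right) 6 \left(-26\right)}{\left(-211\right) \left(-210\right)} = \frac{6552}{44310} = 6552 \cdot \frac{1}{44310} = \frac{156}{1055}$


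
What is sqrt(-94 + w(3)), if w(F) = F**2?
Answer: I*sqrt(85) ≈ 9.2195*I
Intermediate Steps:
sqrt(-94 + w(3)) = sqrt(-94 + 3**2) = sqrt(-94 + 9) = sqrt(-85) = I*sqrt(85)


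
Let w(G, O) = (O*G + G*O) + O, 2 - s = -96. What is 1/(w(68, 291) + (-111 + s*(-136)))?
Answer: 1/26428 ≈ 3.7839e-5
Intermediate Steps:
s = 98 (s = 2 - 1*(-96) = 2 + 96 = 98)
w(G, O) = O + 2*G*O (w(G, O) = (G*O + G*O) + O = 2*G*O + O = O + 2*G*O)
1/(w(68, 291) + (-111 + s*(-136))) = 1/(291*(1 + 2*68) + (-111 + 98*(-136))) = 1/(291*(1 + 136) + (-111 - 13328)) = 1/(291*137 - 13439) = 1/(39867 - 13439) = 1/26428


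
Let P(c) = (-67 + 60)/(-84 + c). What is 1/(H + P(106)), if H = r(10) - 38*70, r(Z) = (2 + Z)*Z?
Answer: -22/55887 ≈ -0.00039365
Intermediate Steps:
P(c) = -7/(-84 + c)
r(Z) = Z*(2 + Z)
H = -2540 (H = 10*(2 + 10) - 38*70 = 10*12 - 2660 = 120 - 2660 = -2540)
1/(H + P(106)) = 1/(-2540 - 7/(-84 + 106)) = 1/(-2540 - 7/22) = 1/(-55887/22) = -22/55887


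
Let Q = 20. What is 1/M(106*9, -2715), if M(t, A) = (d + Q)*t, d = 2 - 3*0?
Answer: 1/20988 ≈ 4.7646e-5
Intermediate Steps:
d = 2 (d = 2 + 0 = 2)
M(t, A) = 22*t (M(t, A) = (2 + 20)*t = 22*t)
1/M(106*9, -2715) = 1/(22*(106*9)) = 1/(22*954) = 1/20988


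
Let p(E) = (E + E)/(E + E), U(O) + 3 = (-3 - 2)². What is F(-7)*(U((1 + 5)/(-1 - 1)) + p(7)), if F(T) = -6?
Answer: -138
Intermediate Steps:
U(O) = 22 (U(O) = -3 + (-3 - 2)² = -3 + (-5)² = -3 + 25 = 22)
p(E) = 1 (p(E) = (2*E)/((2*E)) = (2*E)*(1/(2*E)) = 1)
F(-7)*(U((1 + 5)/(-1 - 1)) + p(7)) = -6*(22 + 1) = -6*23 = -138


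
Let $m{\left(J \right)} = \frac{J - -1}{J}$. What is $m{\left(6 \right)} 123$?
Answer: $\frac{287}{2} \approx 143.5$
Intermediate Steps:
$m{\left(J \right)} = \frac{1 + J}{J}$ ($m{\left(J \right)} = \frac{J + 1}{J} = \frac{1 + J}{J}$)
$m{\left(6 \right)} 123 = \frac{1 + 6}{6} \cdot 123 = \frac{1}{6} \cdot 7 \cdot 123 = \frac{7}{6} \cdot 123 = \frac{287}{2}$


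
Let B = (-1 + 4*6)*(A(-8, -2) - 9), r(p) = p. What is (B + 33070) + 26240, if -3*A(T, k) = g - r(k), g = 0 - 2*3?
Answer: 177401/3 ≈ 59134.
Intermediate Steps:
g = -6 (g = 0 - 6 = -6)
A(T, k) = 2 + k/3 (A(T, k) = -(-6 - k)/3 = 2 + k/3)
B = -529/3 (B = (-1 + 4*6)*((2 + (1/3)*(-2)) - 9) = (-1 + 24)*((2 - 2/3) - 9) = 23*(4/3 - 9) = 23*(-23/3) = -529/3 ≈ -176.33)
(B + 33070) + 26240 = (-529/3 + 33070) + 26240 = 98681/3 + 26240 = 177401/3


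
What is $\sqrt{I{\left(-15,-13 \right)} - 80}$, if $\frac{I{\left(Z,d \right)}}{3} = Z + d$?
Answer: $2 i \sqrt{41} \approx 12.806 i$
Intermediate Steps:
$I{\left(Z,d \right)} = 3 Z + 3 d$ ($I{\left(Z,d \right)} = 3 \left(Z + d\right) = 3 Z + 3 d$)
$\sqrt{I{\left(-15,-13 \right)} - 80} = \sqrt{\left(3 \left(-15\right) + 3 \left(-13\right)\right) - 80} = \sqrt{\left(-45 - 39\right) - 80} = \sqrt{-84 - 80} = \sqrt{-164} = 2 i \sqrt{41}$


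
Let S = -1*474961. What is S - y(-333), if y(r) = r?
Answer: -474628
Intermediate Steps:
S = -474961
S - y(-333) = -474961 - 1*(-333) = -474961 + 333 = -474628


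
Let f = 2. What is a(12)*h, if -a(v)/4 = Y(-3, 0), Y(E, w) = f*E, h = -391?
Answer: -9384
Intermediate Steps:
Y(E, w) = 2*E
a(v) = 24 (a(v) = -8*(-3) = -4*(-6) = 24)
a(12)*h = 24*(-391) = -9384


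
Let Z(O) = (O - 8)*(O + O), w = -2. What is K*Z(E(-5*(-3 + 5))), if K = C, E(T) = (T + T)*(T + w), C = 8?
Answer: 890880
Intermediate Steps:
E(T) = 2*T*(-2 + T) (E(T) = (T + T)*(T - 2) = (2*T)*(-2 + T) = 2*T*(-2 + T))
K = 8
Z(O) = 2*O*(-8 + O) (Z(O) = (-8 + O)*(2*O) = 2*O*(-8 + O))
K*Z(E(-5*(-3 + 5))) = 8*(2*(2*(-5*(-3 + 5))*(-2 - 5*(-3 + 5)))*(-8 + 2*(-5*(-3 + 5))*(-2 - 5*(-3 + 5)))) = 8*(2*(2*(-5*2)*(-2 - 5*2))*(-8 + 2*(-5*2)*(-2 - 5*2))) = 8*(2*(2*(-10)*(-2 - 10))*(-8 + 2*(-10)*(-2 - 10))) = 8*(2*(2*(-10)*(-12))*(-8 + 2*(-10)*(-12))) = 8*(2*240*(-8 + 240)) = 8*(2*240*232) = 8*111360 = 890880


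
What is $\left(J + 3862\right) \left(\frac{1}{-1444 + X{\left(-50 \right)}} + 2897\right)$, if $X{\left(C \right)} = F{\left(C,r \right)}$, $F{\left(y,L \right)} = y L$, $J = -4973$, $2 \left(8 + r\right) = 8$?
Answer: $- \frac{4003896237}{1244} \approx -3.2186 \cdot 10^{6}$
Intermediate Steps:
$r = -4$ ($r = -8 + \frac{1}{2} \cdot 8 = -8 + 4 = -4$)
$F{\left(y,L \right)} = L y$
$X{\left(C \right)} = - 4 C$
$\left(J + 3862\right) \left(\frac{1}{-1444 + X{\left(-50 \right)}} + 2897\right) = \left(-4973 + 3862\right) \left(\frac{1}{-1444 - -200} + 2897\right) = - 1111 \left(\frac{1}{-1444 + 200} + 2897\right) = - 1111 \left(\frac{1}{-1244} + 2897\right) = - 1111 \left(- \frac{1}{1244} + 2897\right) = \left(-1111\right) \frac{3603867}{1244} = - \frac{4003896237}{1244}$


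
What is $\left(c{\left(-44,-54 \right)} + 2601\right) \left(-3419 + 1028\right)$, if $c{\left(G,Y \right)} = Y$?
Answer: $-6089877$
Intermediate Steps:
$\left(c{\left(-44,-54 \right)} + 2601\right) \left(-3419 + 1028\right) = \left(-54 + 2601\right) \left(-3419 + 1028\right) = 2547 \left(-2391\right) = -6089877$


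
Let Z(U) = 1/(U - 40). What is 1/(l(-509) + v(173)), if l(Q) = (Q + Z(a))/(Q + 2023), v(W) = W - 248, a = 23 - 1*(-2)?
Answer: -11355/855443 ≈ -0.013274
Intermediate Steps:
a = 25 (a = 23 + 2 = 25)
Z(U) = 1/(-40 + U)
v(W) = -248 + W
l(Q) = (-1/15 + Q)/(2023 + Q) (l(Q) = (Q + 1/(-40 + 25))/(Q + 2023) = (Q + 1/(-15))/(2023 + Q) = (Q - 1/15)/(2023 + Q) = (-1/15 + Q)/(2023 + Q))
1/(l(-509) + v(173)) = 1/((-1/15 - 509)/(2023 - 509) + (-248 + 173)) = 1/(-7636/15/1514 - 75) = 1/((1/1514)*(-7636/15) - 75) = 1/(-3818/11355 - 75) = 1/(-855443/11355) = -11355/855443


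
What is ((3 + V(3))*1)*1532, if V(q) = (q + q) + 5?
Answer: 21448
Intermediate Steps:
V(q) = 5 + 2*q (V(q) = 2*q + 5 = 5 + 2*q)
((3 + V(3))*1)*1532 = ((3 + (5 + 2*3))*1)*1532 = ((3 + (5 + 6))*1)*1532 = ((3 + 11)*1)*1532 = (14*1)*1532 = 14*1532 = 21448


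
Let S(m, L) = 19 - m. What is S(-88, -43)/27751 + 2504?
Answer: 69488611/27751 ≈ 2504.0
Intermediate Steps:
S(-88, -43)/27751 + 2504 = (19 - 1*(-88))/27751 + 2504 = (19 + 88)*(1/27751) + 2504 = 107*(1/27751) + 2504 = 107/27751 + 2504 = 69488611/27751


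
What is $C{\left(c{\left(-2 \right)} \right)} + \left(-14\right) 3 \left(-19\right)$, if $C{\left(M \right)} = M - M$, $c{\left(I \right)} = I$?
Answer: $798$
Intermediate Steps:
$C{\left(M \right)} = 0$
$C{\left(c{\left(-2 \right)} \right)} + \left(-14\right) 3 \left(-19\right) = 0 + \left(-14\right) 3 \left(-19\right) = 0 - -798 = 0 + 798 = 798$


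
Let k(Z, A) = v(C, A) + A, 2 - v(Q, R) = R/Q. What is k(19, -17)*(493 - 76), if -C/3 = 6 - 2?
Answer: -27383/4 ≈ -6845.8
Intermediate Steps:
C = -12 (C = -3*(6 - 2) = -3*4 = -12)
v(Q, R) = 2 - R/Q
k(Z, A) = 2 + 13*A/12 (k(Z, A) = (2 - 1*A/(-12)) + A = (2 - 1*A*(-1/12)) + A = (2 + A/12) + A = 2 + 13*A/12)
k(19, -17)*(493 - 76) = (2 + (13/12)*(-17))*(493 - 76) = (2 - 221/12)*417 = -197/12*417 = -27383/4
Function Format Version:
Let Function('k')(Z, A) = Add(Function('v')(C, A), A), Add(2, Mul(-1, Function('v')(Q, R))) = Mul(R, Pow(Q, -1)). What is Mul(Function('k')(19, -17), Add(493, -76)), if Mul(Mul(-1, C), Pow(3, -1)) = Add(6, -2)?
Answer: Rational(-27383, 4) ≈ -6845.8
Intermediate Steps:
C = -12 (C = Mul(-3, Add(6, -2)) = Mul(-3, 4) = -12)
Function('v')(Q, R) = Add(2, Mul(-1, R, Pow(Q, -1))) (Function('v')(Q, R) = Add(2, Mul(-1, Mul(R, Pow(Q, -1)))) = Add(2, Mul(-1, R, Pow(Q, -1))))
Function('k')(Z, A) = Add(2, Mul(Rational(13, 12), A)) (Function('k')(Z, A) = Add(Add(2, Mul(-1, A, Pow(-12, -1))), A) = Add(Add(2, Mul(-1, A, Rational(-1, 12))), A) = Add(Add(2, Mul(Rational(1, 12), A)), A) = Add(2, Mul(Rational(13, 12), A)))
Mul(Function('k')(19, -17), Add(493, -76)) = Mul(Add(2, Mul(Rational(13, 12), -17)), Add(493, -76)) = Mul(Add(2, Rational(-221, 12)), 417) = Mul(Rational(-197, 12), 417) = Rational(-27383, 4)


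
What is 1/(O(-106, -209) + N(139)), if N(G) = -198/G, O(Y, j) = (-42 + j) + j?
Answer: -139/64138 ≈ -0.0021672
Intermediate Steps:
O(Y, j) = -42 + 2*j
1/(O(-106, -209) + N(139)) = 1/((-42 + 2*(-209)) - 198/139) = 1/((-42 - 418) - 198*1/139) = 1/(-460 - 198/139) = 1/(-64138/139) = -139/64138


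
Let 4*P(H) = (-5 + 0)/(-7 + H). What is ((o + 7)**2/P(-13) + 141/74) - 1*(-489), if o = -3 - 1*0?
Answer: 55271/74 ≈ 746.91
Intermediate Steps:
o = -3 (o = -3 + 0 = -3)
P(H) = -5/(4*(-7 + H)) (P(H) = ((-5 + 0)/(-7 + H))/4 = (-5/(-7 + H))/4 = -5/(4*(-7 + H)))
((o + 7)**2/P(-13) + 141/74) - 1*(-489) = ((-3 + 7)**2/((-5/(-28 + 4*(-13)))) + 141/74) - 1*(-489) = (4**2/((-5/(-28 - 52))) + 141*(1/74)) + 489 = (16/((-5/(-80))) + 141/74) + 489 = (16/((-5*(-1/80))) + 141/74) + 489 = (16/(1/16) + 141/74) + 489 = (16*16 + 141/74) + 489 = (256 + 141/74) + 489 = 19085/74 + 489 = 55271/74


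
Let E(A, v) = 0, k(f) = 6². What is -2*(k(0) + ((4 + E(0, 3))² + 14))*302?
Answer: -39864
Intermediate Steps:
k(f) = 36
-2*(k(0) + ((4 + E(0, 3))² + 14))*302 = -2*(36 + ((4 + 0)² + 14))*302 = -2*(36 + (4² + 14))*302 = -2*(36 + (16 + 14))*302 = -2*(36 + 30)*302 = -2*66*302 = -132*302 = -39864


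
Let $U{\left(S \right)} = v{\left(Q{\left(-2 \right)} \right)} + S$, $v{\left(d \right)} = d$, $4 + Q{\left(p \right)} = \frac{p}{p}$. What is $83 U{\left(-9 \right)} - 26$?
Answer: $-1022$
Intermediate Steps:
$Q{\left(p \right)} = -3$ ($Q{\left(p \right)} = -4 + \frac{p}{p} = -4 + 1 = -3$)
$U{\left(S \right)} = -3 + S$
$83 U{\left(-9 \right)} - 26 = 83 \left(-3 - 9\right) - 26 = 83 \left(-12\right) - 26 = -996 - 26 = -1022$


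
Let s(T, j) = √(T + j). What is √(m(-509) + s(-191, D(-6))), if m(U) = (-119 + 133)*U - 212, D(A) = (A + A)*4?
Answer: √(-7338 + I*√239) ≈ 0.0902 + 85.662*I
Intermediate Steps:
D(A) = 8*A (D(A) = (2*A)*4 = 8*A)
m(U) = -212 + 14*U (m(U) = 14*U - 212 = -212 + 14*U)
√(m(-509) + s(-191, D(-6))) = √((-212 + 14*(-509)) + √(-191 + 8*(-6))) = √((-212 - 7126) + √(-191 - 48)) = √(-7338 + √(-239)) = √(-7338 + I*√239)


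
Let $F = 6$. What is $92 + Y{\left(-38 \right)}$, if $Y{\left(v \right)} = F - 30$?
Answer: $68$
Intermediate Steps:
$Y{\left(v \right)} = -24$ ($Y{\left(v \right)} = 6 - 30 = -24$)
$92 + Y{\left(-38 \right)} = 92 - 24 = 68$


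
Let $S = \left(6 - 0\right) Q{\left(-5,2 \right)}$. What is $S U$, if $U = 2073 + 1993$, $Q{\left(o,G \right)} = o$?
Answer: $-121980$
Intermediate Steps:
$U = 4066$
$S = -30$ ($S = \left(6 - 0\right) \left(-5\right) = \left(6 + 0\right) \left(-5\right) = 6 \left(-5\right) = -30$)
$S U = \left(-30\right) 4066 = -121980$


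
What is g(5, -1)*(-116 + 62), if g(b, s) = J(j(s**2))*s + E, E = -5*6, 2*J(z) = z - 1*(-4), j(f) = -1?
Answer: 1701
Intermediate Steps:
J(z) = 2 + z/2 (J(z) = (z - 1*(-4))/2 = (z + 4)/2 = (4 + z)/2 = 2 + z/2)
E = -30
g(b, s) = -30 + 3*s/2 (g(b, s) = (2 + (1/2)*(-1))*s - 30 = (2 - 1/2)*s - 30 = 3*s/2 - 30 = -30 + 3*s/2)
g(5, -1)*(-116 + 62) = (-30 + (3/2)*(-1))*(-116 + 62) = (-30 - 3/2)*(-54) = -63/2*(-54) = 1701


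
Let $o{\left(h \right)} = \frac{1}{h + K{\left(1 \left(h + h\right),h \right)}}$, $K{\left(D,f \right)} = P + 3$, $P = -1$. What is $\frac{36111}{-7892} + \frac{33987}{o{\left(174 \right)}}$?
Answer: $\frac{47207634993}{7892} \approx 5.9817 \cdot 10^{6}$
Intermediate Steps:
$K{\left(D,f \right)} = 2$ ($K{\left(D,f \right)} = -1 + 3 = 2$)
$o{\left(h \right)} = \frac{1}{2 + h}$ ($o{\left(h \right)} = \frac{1}{h + 2} = \frac{1}{2 + h}$)
$\frac{36111}{-7892} + \frac{33987}{o{\left(174 \right)}} = \frac{36111}{-7892} + \frac{33987}{\frac{1}{2 + 174}} = 36111 \left(- \frac{1}{7892}\right) + \frac{33987}{\frac{1}{176}} = - \frac{36111}{7892} + 33987 \frac{1}{\frac{1}{176}} = - \frac{36111}{7892} + 33987 \cdot 176 = - \frac{36111}{7892} + 5981712 = \frac{47207634993}{7892}$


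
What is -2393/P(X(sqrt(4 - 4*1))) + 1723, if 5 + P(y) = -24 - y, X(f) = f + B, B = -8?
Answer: 38576/21 ≈ 1837.0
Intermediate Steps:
X(f) = -8 + f (X(f) = f - 8 = -8 + f)
P(y) = -29 - y (P(y) = -5 + (-24 - y) = -29 - y)
-2393/P(X(sqrt(4 - 4*1))) + 1723 = -2393/(-29 - (-8 + sqrt(4 - 4*1))) + 1723 = -2393/(-29 - (-8 + sqrt(4 - 4))) + 1723 = -2393/(-29 - (-8 + sqrt(0))) + 1723 = -2393/(-29 - (-8 + 0)) + 1723 = -2393/(-29 - 1*(-8)) + 1723 = -2393/(-29 + 8) + 1723 = -2393/(-21) + 1723 = -2393*(-1/21) + 1723 = 2393/21 + 1723 = 38576/21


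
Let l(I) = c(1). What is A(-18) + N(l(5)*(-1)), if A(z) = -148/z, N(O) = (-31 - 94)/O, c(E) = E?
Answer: 1199/9 ≈ 133.22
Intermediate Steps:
l(I) = 1
N(O) = -125/O
A(-18) + N(l(5)*(-1)) = -148/(-18) - 125/(1*(-1)) = -148*(-1/18) - 125/(-1) = 74/9 - 125*(-1) = 74/9 + 125 = 1199/9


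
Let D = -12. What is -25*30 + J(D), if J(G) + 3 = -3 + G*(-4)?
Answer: -708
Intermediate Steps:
J(G) = -6 - 4*G (J(G) = -3 + (-3 + G*(-4)) = -3 + (-3 - 4*G) = -6 - 4*G)
-25*30 + J(D) = -25*30 + (-6 - 4*(-12)) = -750 + (-6 + 48) = -750 + 42 = -708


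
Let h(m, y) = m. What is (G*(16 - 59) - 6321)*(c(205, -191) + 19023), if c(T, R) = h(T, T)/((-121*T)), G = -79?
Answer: -6730410568/121 ≈ -5.5623e+7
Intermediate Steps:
c(T, R) = -1/121 (c(T, R) = T/((-121*T)) = T*(-1/(121*T)) = -1/121)
(G*(16 - 59) - 6321)*(c(205, -191) + 19023) = (-79*(16 - 59) - 6321)*(-1/121 + 19023) = (-79*(-43) - 6321)*(2301782/121) = (3397 - 6321)*(2301782/121) = -2924*2301782/121 = -6730410568/121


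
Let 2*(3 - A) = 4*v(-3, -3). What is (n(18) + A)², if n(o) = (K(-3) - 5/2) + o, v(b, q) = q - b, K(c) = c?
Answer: 961/4 ≈ 240.25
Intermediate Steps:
n(o) = -11/2 + o (n(o) = (-3 - 5/2) + o = -11/2 + o)
A = 3 (A = 3 - 2*(-3 - 1*(-3)) = 3 - 2*(-3 + 3) = 3 - 2*0 = 3 - ½*0 = 3 + 0 = 3)
(n(18) + A)² = ((-11/2 + 18) + 3)² = (25/2 + 3)² = (31/2)² = 961/4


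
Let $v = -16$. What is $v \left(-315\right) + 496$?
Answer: $5536$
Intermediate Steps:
$v \left(-315\right) + 496 = \left(-16\right) \left(-315\right) + 496 = 5040 + 496 = 5536$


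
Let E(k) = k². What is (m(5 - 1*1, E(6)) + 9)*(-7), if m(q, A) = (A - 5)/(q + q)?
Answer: -721/8 ≈ -90.125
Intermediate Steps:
m(q, A) = (-5 + A)/(2*q) (m(q, A) = (-5 + A)/((2*q)) = (-5 + A)*(1/(2*q)) = (-5 + A)/(2*q))
(m(5 - 1*1, E(6)) + 9)*(-7) = ((-5 + 6²)/(2*(5 - 1*1)) + 9)*(-7) = ((-5 + 36)/(2*(5 - 1)) + 9)*(-7) = ((½)*31/4 + 9)*(-7) = ((½)*(¼)*31 + 9)*(-7) = (31/8 + 9)*(-7) = (103/8)*(-7) = -721/8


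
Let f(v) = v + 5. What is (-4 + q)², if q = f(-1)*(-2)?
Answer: 144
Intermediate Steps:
f(v) = 5 + v
q = -8 (q = (5 - 1)*(-2) = 4*(-2) = -8)
(-4 + q)² = (-4 - 8)² = (-12)² = 144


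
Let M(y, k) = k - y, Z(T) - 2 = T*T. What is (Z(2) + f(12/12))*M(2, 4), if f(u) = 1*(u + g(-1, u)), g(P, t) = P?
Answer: 12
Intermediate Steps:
Z(T) = 2 + T**2 (Z(T) = 2 + T*T = 2 + T**2)
f(u) = -1 + u (f(u) = 1*(u - 1) = 1*(-1 + u) = -1 + u)
(Z(2) + f(12/12))*M(2, 4) = ((2 + 2**2) + (-1 + 12/12))*(4 - 1*2) = ((2 + 4) + (-1 + 12*(1/12)))*(4 - 2) = (6 + (-1 + 1))*2 = (6 + 0)*2 = 6*2 = 12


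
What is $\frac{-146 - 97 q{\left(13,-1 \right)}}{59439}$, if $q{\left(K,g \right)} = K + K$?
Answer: $- \frac{2668}{59439} \approx -0.044886$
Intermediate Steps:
$q{\left(K,g \right)} = 2 K$
$\frac{-146 - 97 q{\left(13,-1 \right)}}{59439} = \frac{-146 - 97 \cdot 2 \cdot 13}{59439} = \left(-146 - 2522\right) \frac{1}{59439} = \left(-2668\right) \frac{1}{59439} = - \frac{2668}{59439}$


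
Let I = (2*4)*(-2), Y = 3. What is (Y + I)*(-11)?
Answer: 143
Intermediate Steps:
I = -16 (I = 8*(-2) = -16)
(Y + I)*(-11) = (3 - 16)*(-11) = -13*(-11) = 143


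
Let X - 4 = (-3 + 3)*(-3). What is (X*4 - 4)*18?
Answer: 216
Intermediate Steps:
X = 4 (X = 4 + (-3 + 3)*(-3) = 4 + 0*(-3) = 4 + 0 = 4)
(X*4 - 4)*18 = (4*4 - 4)*18 = (16 - 4)*18 = 12*18 = 216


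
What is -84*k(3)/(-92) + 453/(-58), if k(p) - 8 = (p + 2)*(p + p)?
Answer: 35865/1334 ≈ 26.885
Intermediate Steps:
k(p) = 8 + 2*p*(2 + p) (k(p) = 8 + (p + 2)*(p + p) = 8 + (2 + p)*(2*p) = 8 + 2*p*(2 + p))
-84*k(3)/(-92) + 453/(-58) = -84*(8 + 2*3² + 4*3)/(-92) + 453/(-58) = -84*(8 + 2*9 + 12)*(-1/92) + 453*(-1/58) = -84*(8 + 18 + 12)*(-1/92) - 453/58 = -84*38*(-1/92) - 453/58 = -3192*(-1/92) - 453/58 = 798/23 - 453/58 = 35865/1334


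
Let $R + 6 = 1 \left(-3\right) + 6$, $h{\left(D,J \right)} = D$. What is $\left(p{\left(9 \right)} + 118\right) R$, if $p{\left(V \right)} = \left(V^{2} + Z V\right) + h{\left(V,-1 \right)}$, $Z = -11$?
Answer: $-327$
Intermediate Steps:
$p{\left(V \right)} = V^{2} - 10 V$ ($p{\left(V \right)} = \left(V^{2} - 11 V\right) + V = V^{2} - 10 V$)
$R = -3$ ($R = -6 + \left(1 \left(-3\right) + 6\right) = -6 + \left(-3 + 6\right) = -6 + 3 = -3$)
$\left(p{\left(9 \right)} + 118\right) R = \left(9 \left(-10 + 9\right) + 118\right) \left(-3\right) = \left(9 \left(-1\right) + 118\right) \left(-3\right) = \left(-9 + 118\right) \left(-3\right) = 109 \left(-3\right) = -327$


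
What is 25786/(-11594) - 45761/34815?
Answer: -64922392/18347505 ≈ -3.5385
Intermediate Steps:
25786/(-11594) - 45761/34815 = 25786*(-1/11594) - 45761*1/34815 = -12893/5797 - 45761/34815 = -64922392/18347505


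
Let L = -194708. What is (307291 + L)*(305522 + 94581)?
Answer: 45044796049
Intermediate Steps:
(307291 + L)*(305522 + 94581) = (307291 - 194708)*(305522 + 94581) = 112583*400103 = 45044796049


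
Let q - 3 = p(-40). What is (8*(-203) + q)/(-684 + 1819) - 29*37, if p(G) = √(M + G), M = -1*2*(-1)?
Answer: -1219476/1135 + I*√38/1135 ≈ -1074.4 + 0.0054312*I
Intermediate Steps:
M = 2 (M = -2*(-1) = 2)
p(G) = √(2 + G)
q = 3 + I*√38 (q = 3 + √(2 - 40) = 3 + √(-38) = 3 + I*√38 ≈ 3.0 + 6.1644*I)
(8*(-203) + q)/(-684 + 1819) - 29*37 = (8*(-203) + (3 + I*√38))/(-684 + 1819) - 29*37 = (-1624 + (3 + I*√38))/1135 - 1*1073 = (-1621 + I*√38)*(1/1135) - 1073 = (-1621/1135 + I*√38/1135) - 1073 = -1219476/1135 + I*√38/1135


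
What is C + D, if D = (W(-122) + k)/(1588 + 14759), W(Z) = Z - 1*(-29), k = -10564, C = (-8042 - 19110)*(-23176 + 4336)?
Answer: 8362204526303/16347 ≈ 5.1154e+8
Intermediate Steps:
C = 511543680 (C = -27152*(-18840) = 511543680)
W(Z) = 29 + Z (W(Z) = Z + 29 = 29 + Z)
D = -10657/16347 (D = ((29 - 122) - 10564)/(1588 + 14759) = (-93 - 10564)/16347 = -10657*1/16347 = -10657/16347 ≈ -0.65192)
C + D = 511543680 - 10657/16347 = 8362204526303/16347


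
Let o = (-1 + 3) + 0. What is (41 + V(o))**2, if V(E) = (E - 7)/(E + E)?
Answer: 25281/16 ≈ 1580.1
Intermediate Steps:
o = 2 (o = 2 + 0 = 2)
V(E) = (-7 + E)/(2*E) (V(E) = (-7 + E)/((2*E)) = (-7 + E)*(1/(2*E)) = (-7 + E)/(2*E))
(41 + V(o))**2 = (41 + (1/2)*(-7 + 2)/2)**2 = (41 + (1/2)*(1/2)*(-5))**2 = (41 - 5/4)**2 = (159/4)**2 = 25281/16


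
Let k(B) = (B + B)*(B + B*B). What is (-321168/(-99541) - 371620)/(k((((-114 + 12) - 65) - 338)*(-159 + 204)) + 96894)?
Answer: 18495552626/1168139102968289673 ≈ 1.5833e-8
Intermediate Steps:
k(B) = 2*B*(B + B²) (k(B) = (2*B)*(B + B²) = 2*B*(B + B²))
(-321168/(-99541) - 371620)/(k((((-114 + 12) - 65) - 338)*(-159 + 204)) + 96894) = (-321168/(-99541) - 371620)/(2*((((-114 + 12) - 65) - 338)*(-159 + 204))²*(1 + (((-114 + 12) - 65) - 338)*(-159 + 204)) + 96894) = (-321168*(-1/99541) - 371620)/(2*(((-102 - 65) - 338)*45)²*(1 + ((-102 - 65) - 338)*45) + 96894) = (321168/99541 - 371620)/(2*((-167 - 338)*45)²*(1 + (-167 - 338)*45) + 96894) = -36991105252/(99541*(2*(-505*45)²*(1 - 505*45) + 96894)) = -36991105252/(99541*(2*(-22725)²*(1 - 22725) + 96894)) = -36991105252/(99541*(2*516425625*(-22724) + 96894)) = -36991105252/(99541*(-23470511805000 + 96894)) = -36991105252/99541/(-23470511708106) = -36991105252/99541*(-1/23470511708106) = 18495552626/1168139102968289673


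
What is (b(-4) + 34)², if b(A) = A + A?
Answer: 676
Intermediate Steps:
b(A) = 2*A
(b(-4) + 34)² = (2*(-4) + 34)² = (-8 + 34)² = 26² = 676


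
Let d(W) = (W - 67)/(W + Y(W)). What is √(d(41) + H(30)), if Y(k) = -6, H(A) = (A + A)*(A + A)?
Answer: √4409090/35 ≈ 59.994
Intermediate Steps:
H(A) = 4*A² (H(A) = (2*A)*(2*A) = 4*A²)
d(W) = (-67 + W)/(-6 + W) (d(W) = (W - 67)/(W - 6) = (-67 + W)/(-6 + W))
√(d(41) + H(30)) = √((-67 + 41)/(-6 + 41) + 4*30²) = √(-26/35 + 4*900) = √((1/35)*(-26) + 3600) = √(-26/35 + 3600) = √(125974/35) = √4409090/35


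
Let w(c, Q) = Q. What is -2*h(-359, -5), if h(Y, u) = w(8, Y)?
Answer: 718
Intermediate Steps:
h(Y, u) = Y
-2*h(-359, -5) = -2*(-359) = 718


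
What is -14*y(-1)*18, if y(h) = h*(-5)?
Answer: -1260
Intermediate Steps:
y(h) = -5*h
-14*y(-1)*18 = -(-70)*(-1)*18 = -14*5*18 = -70*18 = -1260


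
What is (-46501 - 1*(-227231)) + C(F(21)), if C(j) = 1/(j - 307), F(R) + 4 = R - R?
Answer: 56207029/311 ≈ 1.8073e+5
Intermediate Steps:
F(R) = -4 (F(R) = -4 + (R - R) = -4 + 0 = -4)
C(j) = 1/(-307 + j)
(-46501 - 1*(-227231)) + C(F(21)) = (-46501 - 1*(-227231)) + 1/(-307 - 4) = (-46501 + 227231) + 1/(-311) = 180730 - 1/311 = 56207029/311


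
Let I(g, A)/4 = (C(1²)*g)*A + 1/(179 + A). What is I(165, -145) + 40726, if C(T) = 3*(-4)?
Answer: 20215144/17 ≈ 1.1891e+6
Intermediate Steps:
C(T) = -12
I(g, A) = 4/(179 + A) - 48*A*g (I(g, A) = 4*((-12*g)*A + 1/(179 + A)) = 4*(-12*A*g + 1/(179 + A)) = 4*(1/(179 + A) - 12*A*g) = 4/(179 + A) - 48*A*g)
I(165, -145) + 40726 = 4*(1 - 2148*(-145)*165 - 12*165*(-145)²)/(179 - 145) + 40726 = 4*(1 + 51390900 - 12*165*21025)/34 + 40726 = 4*(1/34)*(1 + 51390900 - 41629500) + 40726 = 4*(1/34)*9761401 + 40726 = 19522802/17 + 40726 = 20215144/17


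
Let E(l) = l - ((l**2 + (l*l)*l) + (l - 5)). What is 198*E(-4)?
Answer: 10494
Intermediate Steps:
E(l) = 5 - l**2 - l**3 (E(l) = l - ((l**2 + l**2*l) + (-5 + l)) = l - ((l**2 + l**3) + (-5 + l)) = l - (-5 + l + l**2 + l**3) = l + (5 - l - l**2 - l**3) = 5 - l**2 - l**3)
198*E(-4) = 198*(5 - 1*(-4)**2 - 1*(-4)**3) = 198*(5 - 1*16 - 1*(-64)) = 198*(5 - 16 + 64) = 198*53 = 10494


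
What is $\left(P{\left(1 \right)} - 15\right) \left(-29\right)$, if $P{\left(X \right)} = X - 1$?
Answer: $435$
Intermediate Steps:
$P{\left(X \right)} = -1 + X$
$\left(P{\left(1 \right)} - 15\right) \left(-29\right) = \left(\left(-1 + 1\right) - 15\right) \left(-29\right) = \left(0 - 15\right) \left(-29\right) = \left(-15\right) \left(-29\right) = 435$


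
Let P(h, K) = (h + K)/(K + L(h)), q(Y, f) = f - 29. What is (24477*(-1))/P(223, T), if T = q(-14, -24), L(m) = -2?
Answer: 269247/34 ≈ 7919.0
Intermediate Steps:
q(Y, f) = -29 + f
T = -53 (T = -29 - 24 = -53)
P(h, K) = (K + h)/(-2 + K) (P(h, K) = (h + K)/(K - 2) = (K + h)/(-2 + K))
(24477*(-1))/P(223, T) = (24477*(-1))/(((-53 + 223)/(-2 - 53))) = -24477/(170/(-55)) = -24477/((-1/55*170)) = -24477/(-34/11) = -24477*(-11/34) = 269247/34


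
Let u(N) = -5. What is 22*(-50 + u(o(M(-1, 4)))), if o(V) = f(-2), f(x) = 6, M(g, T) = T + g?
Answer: -1210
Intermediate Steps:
o(V) = 6
22*(-50 + u(o(M(-1, 4)))) = 22*(-50 - 5) = 22*(-55) = -1210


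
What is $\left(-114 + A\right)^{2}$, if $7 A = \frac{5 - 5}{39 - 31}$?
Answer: $12996$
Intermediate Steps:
$A = 0$ ($A = \frac{\left(5 - 5\right) \frac{1}{39 - 31}}{7} = \frac{0 \cdot \frac{1}{8}}{7} = \frac{1}{7} \cdot 0 = 0$)
$\left(-114 + A\right)^{2} = \left(-114 + 0\right)^{2} = \left(-114\right)^{2} = 12996$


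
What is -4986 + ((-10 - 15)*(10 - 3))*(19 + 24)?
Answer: -12511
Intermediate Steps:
-4986 + ((-10 - 15)*(10 - 3))*(19 + 24) = -4986 - 25*7*43 = -4986 - 175*43 = -4986 - 7525 = -12511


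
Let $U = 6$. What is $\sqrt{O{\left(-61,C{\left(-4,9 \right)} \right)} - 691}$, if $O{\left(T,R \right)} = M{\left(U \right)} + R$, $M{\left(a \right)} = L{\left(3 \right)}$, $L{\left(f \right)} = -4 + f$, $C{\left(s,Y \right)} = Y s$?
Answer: $2 i \sqrt{182} \approx 26.981 i$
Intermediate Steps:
$M{\left(a \right)} = -1$ ($M{\left(a \right)} = -4 + 3 = -1$)
$O{\left(T,R \right)} = -1 + R$
$\sqrt{O{\left(-61,C{\left(-4,9 \right)} \right)} - 691} = \sqrt{\left(-1 + 9 \left(-4\right)\right) - 691} = \sqrt{\left(-1 - 36\right) - 691} = \sqrt{-37 - 691} = \sqrt{-728} = 2 i \sqrt{182}$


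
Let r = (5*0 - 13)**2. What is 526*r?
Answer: 88894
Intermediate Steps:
r = 169 (r = (0 - 13)**2 = (-13)**2 = 169)
526*r = 526*169 = 88894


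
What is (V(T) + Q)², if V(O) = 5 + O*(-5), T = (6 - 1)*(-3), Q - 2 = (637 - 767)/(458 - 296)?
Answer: 43256929/6561 ≈ 6593.0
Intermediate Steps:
Q = 97/81 (Q = 2 + (637 - 767)/(458 - 296) = 2 - 130/162 = 2 - 130*1/162 = 2 - 65/81 = 97/81 ≈ 1.1975)
T = -15 (T = 5*(-3) = -15)
V(O) = 5 - 5*O
(V(T) + Q)² = ((5 - 5*(-15)) + 97/81)² = ((5 + 75) + 97/81)² = (80 + 97/81)² = (6577/81)² = 43256929/6561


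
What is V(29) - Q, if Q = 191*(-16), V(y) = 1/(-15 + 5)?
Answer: 30559/10 ≈ 3055.9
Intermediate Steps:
V(y) = -⅒ (V(y) = 1/(-10) = -⅒)
Q = -3056
V(29) - Q = -⅒ - 1*(-3056) = -⅒ + 3056 = 30559/10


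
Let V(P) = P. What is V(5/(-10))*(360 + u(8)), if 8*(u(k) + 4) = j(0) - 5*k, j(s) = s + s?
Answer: -351/2 ≈ -175.50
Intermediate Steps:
j(s) = 2*s
u(k) = -4 - 5*k/8 (u(k) = -4 + (2*0 - 5*k)/8 = -4 + (0 - 5*k)/8 = -4 + (-5*k)/8 = -4 - 5*k/8)
V(5/(-10))*(360 + u(8)) = (5/(-10))*(360 + (-4 - 5/8*8)) = (5*(-⅒))*(360 + (-4 - 5)) = -(360 - 9)/2 = -½*351 = -351/2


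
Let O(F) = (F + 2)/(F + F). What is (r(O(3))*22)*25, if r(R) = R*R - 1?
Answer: -3025/18 ≈ -168.06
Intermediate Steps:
O(F) = (2 + F)/(2*F) (O(F) = (2 + F)/((2*F)) = (2 + F)*(1/(2*F)) = (2 + F)/(2*F))
r(R) = -1 + R**2 (r(R) = R**2 - 1 = -1 + R**2)
(r(O(3))*22)*25 = ((-1 + ((1/2)*(2 + 3)/3)**2)*22)*25 = ((-1 + ((1/2)*(1/3)*5)**2)*22)*25 = ((-1 + (5/6)**2)*22)*25 = ((-1 + 25/36)*22)*25 = -11/36*22*25 = -121/18*25 = -3025/18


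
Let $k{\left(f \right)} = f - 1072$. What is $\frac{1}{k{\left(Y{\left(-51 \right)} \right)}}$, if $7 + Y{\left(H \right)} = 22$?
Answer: $- \frac{1}{1057} \approx -0.00094607$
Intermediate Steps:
$Y{\left(H \right)} = 15$ ($Y{\left(H \right)} = -7 + 22 = 15$)
$k{\left(f \right)} = -1072 + f$
$\frac{1}{k{\left(Y{\left(-51 \right)} \right)}} = \frac{1}{-1072 + 15} = \frac{1}{-1057} = - \frac{1}{1057}$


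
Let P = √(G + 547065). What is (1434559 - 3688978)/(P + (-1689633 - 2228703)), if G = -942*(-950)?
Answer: 2944523708928/5117785188977 + 751473*√1441965/5117785188977 ≈ 0.57553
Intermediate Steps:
G = 894900
P = √1441965 (P = √(894900 + 547065) = √1441965 ≈ 1200.8)
(1434559 - 3688978)/(P + (-1689633 - 2228703)) = (1434559 - 3688978)/(√1441965 + (-1689633 - 2228703)) = -2254419/(√1441965 - 3918336) = -2254419/(-3918336 + √1441965)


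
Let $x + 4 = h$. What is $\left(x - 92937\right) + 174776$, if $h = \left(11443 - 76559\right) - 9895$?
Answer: $6824$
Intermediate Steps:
$h = -75011$ ($h = -65116 - 9895 = -75011$)
$x = -75015$ ($x = -4 - 75011 = -75015$)
$\left(x - 92937\right) + 174776 = \left(-75015 - 92937\right) + 174776 = -167952 + 174776 = 6824$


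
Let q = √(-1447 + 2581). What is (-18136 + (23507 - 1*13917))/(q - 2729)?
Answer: 23322034/7446307 + 76914*√14/7446307 ≈ 3.1707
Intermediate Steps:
q = 9*√14 (q = √1134 = 9*√14 ≈ 33.675)
(-18136 + (23507 - 1*13917))/(q - 2729) = (-18136 + (23507 - 1*13917))/(9*√14 - 2729) = (-18136 + (23507 - 13917))/(-2729 + 9*√14) = (-18136 + 9590)/(-2729 + 9*√14) = -8546/(-2729 + 9*√14)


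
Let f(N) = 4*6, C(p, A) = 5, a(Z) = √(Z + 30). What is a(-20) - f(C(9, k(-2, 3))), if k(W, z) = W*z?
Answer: -24 + √10 ≈ -20.838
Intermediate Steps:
a(Z) = √(30 + Z)
f(N) = 24
a(-20) - f(C(9, k(-2, 3))) = √(30 - 20) - 1*24 = √10 - 24 = -24 + √10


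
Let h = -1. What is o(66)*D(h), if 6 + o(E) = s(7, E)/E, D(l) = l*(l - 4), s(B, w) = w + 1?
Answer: -1645/66 ≈ -24.924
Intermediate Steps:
s(B, w) = 1 + w
D(l) = l*(-4 + l)
o(E) = -6 + (1 + E)/E
o(66)*D(h) = (-5 + 1/66)*(-(-4 - 1)) = (-5 + 1/66)*(-1*(-5)) = -329/66*5 = -1645/66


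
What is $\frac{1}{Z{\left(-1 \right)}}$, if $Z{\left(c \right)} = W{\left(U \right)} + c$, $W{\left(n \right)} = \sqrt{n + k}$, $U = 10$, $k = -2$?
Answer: $\frac{1}{7} + \frac{2 \sqrt{2}}{7} \approx 0.54692$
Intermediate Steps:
$W{\left(n \right)} = \sqrt{-2 + n}$ ($W{\left(n \right)} = \sqrt{n - 2} = \sqrt{-2 + n}$)
$Z{\left(c \right)} = c + 2 \sqrt{2}$ ($Z{\left(c \right)} = \sqrt{-2 + 10} + c = \sqrt{8} + c = 2 \sqrt{2} + c = c + 2 \sqrt{2}$)
$\frac{1}{Z{\left(-1 \right)}} = \frac{1}{-1 + 2 \sqrt{2}}$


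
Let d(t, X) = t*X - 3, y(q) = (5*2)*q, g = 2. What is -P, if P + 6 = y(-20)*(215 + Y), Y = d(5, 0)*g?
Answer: 41806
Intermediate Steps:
y(q) = 10*q
d(t, X) = -3 + X*t (d(t, X) = X*t - 3 = -3 + X*t)
Y = -6 (Y = (-3 + 0*5)*2 = (-3 + 0)*2 = -3*2 = -6)
P = -41806 (P = -6 + (10*(-20))*(215 - 6) = -6 - 200*209 = -6 - 41800 = -41806)
-P = -1*(-41806) = 41806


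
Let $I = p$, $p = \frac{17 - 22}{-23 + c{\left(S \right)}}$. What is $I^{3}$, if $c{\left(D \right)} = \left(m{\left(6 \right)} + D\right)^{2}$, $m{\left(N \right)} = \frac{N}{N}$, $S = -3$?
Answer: $\frac{125}{6859} \approx 0.018224$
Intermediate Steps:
$m{\left(N \right)} = 1$
$c{\left(D \right)} = \left(1 + D\right)^{2}$
$p = \frac{5}{19}$ ($p = \frac{17 - 22}{-23 + \left(1 - 3\right)^{2}} = - \frac{5}{-23 + \left(-2\right)^{2}} = - \frac{5}{-23 + 4} = - \frac{5}{-19} = \left(-5\right) \left(- \frac{1}{19}\right) = \frac{5}{19} \approx 0.26316$)
$I = \frac{5}{19} \approx 0.26316$
$I^{3} = \left(\frac{5}{19}\right)^{3} = \frac{125}{6859}$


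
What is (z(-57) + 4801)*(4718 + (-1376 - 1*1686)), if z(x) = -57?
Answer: 7856064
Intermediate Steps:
(z(-57) + 4801)*(4718 + (-1376 - 1*1686)) = (-57 + 4801)*(4718 + (-1376 - 1*1686)) = 4744*(4718 + (-1376 - 1686)) = 4744*(4718 - 3062) = 4744*1656 = 7856064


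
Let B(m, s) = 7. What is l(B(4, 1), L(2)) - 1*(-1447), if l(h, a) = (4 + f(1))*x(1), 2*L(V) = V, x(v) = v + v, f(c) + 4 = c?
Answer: 1449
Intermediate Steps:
f(c) = -4 + c
x(v) = 2*v
L(V) = V/2
l(h, a) = 2 (l(h, a) = (4 + (-4 + 1))*(2*1) = (4 - 3)*2 = 1*2 = 2)
l(B(4, 1), L(2)) - 1*(-1447) = 2 - 1*(-1447) = 2 + 1447 = 1449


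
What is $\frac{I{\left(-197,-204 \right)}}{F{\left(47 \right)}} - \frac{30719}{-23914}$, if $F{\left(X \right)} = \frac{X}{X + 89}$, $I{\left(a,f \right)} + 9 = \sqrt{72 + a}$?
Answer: $- \frac{27826943}{1123958} + \frac{680 i \sqrt{5}}{47} \approx -24.758 + 32.352 i$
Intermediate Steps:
$I{\left(a,f \right)} = -9 + \sqrt{72 + a}$
$F{\left(X \right)} = \frac{X}{89 + X}$
$\frac{I{\left(-197,-204 \right)}}{F{\left(47 \right)}} - \frac{30719}{-23914} = \frac{-9 + \sqrt{72 - 197}}{47 \frac{1}{89 + 47}} - \frac{30719}{-23914} = \frac{-9 + \sqrt{-125}}{47 \cdot \frac{1}{136}} - - \frac{30719}{23914} = \frac{-9 + 5 i \sqrt{5}}{47 \cdot \frac{1}{136}} + \frac{30719}{23914} = \frac{-9 + 5 i \sqrt{5}}{\frac{47}{136}} + \frac{30719}{23914} = \left(-9 + 5 i \sqrt{5}\right) \frac{136}{47} + \frac{30719}{23914} = \left(- \frac{1224}{47} + \frac{680 i \sqrt{5}}{47}\right) + \frac{30719}{23914} = - \frac{27826943}{1123958} + \frac{680 i \sqrt{5}}{47}$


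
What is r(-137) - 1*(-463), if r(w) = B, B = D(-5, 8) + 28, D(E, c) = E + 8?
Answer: 494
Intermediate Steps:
D(E, c) = 8 + E
B = 31 (B = (8 - 5) + 28 = 3 + 28 = 31)
r(w) = 31
r(-137) - 1*(-463) = 31 - 1*(-463) = 31 + 463 = 494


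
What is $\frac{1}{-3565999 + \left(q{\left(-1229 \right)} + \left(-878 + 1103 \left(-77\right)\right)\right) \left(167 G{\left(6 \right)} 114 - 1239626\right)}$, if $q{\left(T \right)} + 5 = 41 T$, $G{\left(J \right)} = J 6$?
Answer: $\frac{1}{75488036375} \approx 1.3247 \cdot 10^{-11}$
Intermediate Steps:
$G{\left(J \right)} = 6 J$
$q{\left(T \right)} = -5 + 41 T$
$\frac{1}{-3565999 + \left(q{\left(-1229 \right)} + \left(-878 + 1103 \left(-77\right)\right)\right) \left(167 G{\left(6 \right)} 114 - 1239626\right)} = \frac{1}{-3565999 + \left(\left(-5 + 41 \left(-1229\right)\right) + \left(-878 + 1103 \left(-77\right)\right)\right) \left(167 \cdot 6 \cdot 6 \cdot 114 - 1239626\right)} = \frac{1}{-3565999 + \left(\left(-5 - 50389\right) - 85809\right) \left(167 \cdot 36 \cdot 114 - 1239626\right)} = \frac{1}{-3565999 + \left(-50394 - 85809\right) \left(6012 \cdot 114 - 1239626\right)} = \frac{1}{-3565999 - 136203 \left(685368 - 1239626\right)} = \frac{1}{-3565999 - -75491602374} = \frac{1}{-3565999 + 75491602374} = \frac{1}{75488036375}$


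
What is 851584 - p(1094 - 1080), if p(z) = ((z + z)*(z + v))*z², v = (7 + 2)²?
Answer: 330224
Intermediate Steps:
v = 81 (v = 9² = 81)
p(z) = 2*z³*(81 + z) (p(z) = ((z + z)*(z + 81))*z² = ((2*z)*(81 + z))*z² = (2*z*(81 + z))*z² = 2*z³*(81 + z))
851584 - p(1094 - 1080) = 851584 - 2*(1094 - 1080)³*(81 + (1094 - 1080)) = 851584 - 2*14³*(81 + 14) = 851584 - 2*2744*95 = 851584 - 1*521360 = 851584 - 521360 = 330224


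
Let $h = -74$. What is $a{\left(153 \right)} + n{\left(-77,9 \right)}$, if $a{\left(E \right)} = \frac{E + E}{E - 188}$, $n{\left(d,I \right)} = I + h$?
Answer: $- \frac{2581}{35} \approx -73.743$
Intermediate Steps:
$n{\left(d,I \right)} = -74 + I$ ($n{\left(d,I \right)} = I - 74 = -74 + I$)
$a{\left(E \right)} = \frac{2 E}{-188 + E}$
$a{\left(153 \right)} + n{\left(-77,9 \right)} = 2 \cdot 153 \frac{1}{-188 + 153} + \left(-74 + 9\right) = 2 \cdot 153 \frac{1}{-35} - 65 = 2 \cdot 153 \left(- \frac{1}{35}\right) - 65 = - \frac{306}{35} - 65 = - \frac{2581}{35}$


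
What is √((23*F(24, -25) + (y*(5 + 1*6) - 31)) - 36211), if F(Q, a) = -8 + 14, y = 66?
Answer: 133*I*√2 ≈ 188.09*I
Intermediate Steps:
F(Q, a) = 6
√((23*F(24, -25) + (y*(5 + 1*6) - 31)) - 36211) = √((23*6 + (66*(5 + 1*6) - 31)) - 36211) = √((138 + (66*(5 + 6) - 31)) - 36211) = √((138 + (66*11 - 31)) - 36211) = √((138 + (726 - 31)) - 36211) = √((138 + 695) - 36211) = √(833 - 36211) = √(-35378) = 133*I*√2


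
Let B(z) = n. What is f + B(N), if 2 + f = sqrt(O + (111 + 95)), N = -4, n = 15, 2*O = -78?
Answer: 13 + sqrt(167) ≈ 25.923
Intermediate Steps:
O = -39 (O = (1/2)*(-78) = -39)
f = -2 + sqrt(167) (f = -2 + sqrt(-39 + (111 + 95)) = -2 + sqrt(-39 + 206) = -2 + sqrt(167) ≈ 10.923)
B(z) = 15
f + B(N) = (-2 + sqrt(167)) + 15 = 13 + sqrt(167)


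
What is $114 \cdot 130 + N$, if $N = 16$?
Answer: $14836$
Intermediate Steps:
$114 \cdot 130 + N = 114 \cdot 130 + 16 = 14820 + 16 = 14836$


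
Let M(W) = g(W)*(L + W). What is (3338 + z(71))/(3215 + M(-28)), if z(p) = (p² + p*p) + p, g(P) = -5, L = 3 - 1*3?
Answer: 13491/3355 ≈ 4.0212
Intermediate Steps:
L = 0 (L = 3 - 3 = 0)
z(p) = p + 2*p² (z(p) = (p² + p²) + p = 2*p² + p = p + 2*p²)
M(W) = -5*W (M(W) = -5*(0 + W) = -5*W)
(3338 + z(71))/(3215 + M(-28)) = (3338 + 71*(1 + 2*71))/(3215 - 5*(-28)) = (3338 + 71*(1 + 142))/(3215 + 140) = (3338 + 71*143)/3355 = (3338 + 10153)*(1/3355) = 13491*(1/3355) = 13491/3355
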